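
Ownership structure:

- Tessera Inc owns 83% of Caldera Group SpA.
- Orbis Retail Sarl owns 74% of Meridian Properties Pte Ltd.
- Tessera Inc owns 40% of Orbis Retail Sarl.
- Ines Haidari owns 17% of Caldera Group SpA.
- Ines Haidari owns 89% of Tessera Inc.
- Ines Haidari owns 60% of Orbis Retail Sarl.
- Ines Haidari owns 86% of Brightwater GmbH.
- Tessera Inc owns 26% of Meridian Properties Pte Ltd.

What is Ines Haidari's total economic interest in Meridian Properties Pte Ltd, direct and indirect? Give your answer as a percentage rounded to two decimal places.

93.88%

Ines reaches Meridian along 3 paths.
Via Tessera → Orbis: 89% × 40% × 74% = 26.344%.
Via Orbis: 60% × 74% = 44.4%.
Via Tessera: 89% × 26% = 23.14%.
Total: 26.344% + 44.4% + 23.14% = 93.884%.
Rounded: 93.88%.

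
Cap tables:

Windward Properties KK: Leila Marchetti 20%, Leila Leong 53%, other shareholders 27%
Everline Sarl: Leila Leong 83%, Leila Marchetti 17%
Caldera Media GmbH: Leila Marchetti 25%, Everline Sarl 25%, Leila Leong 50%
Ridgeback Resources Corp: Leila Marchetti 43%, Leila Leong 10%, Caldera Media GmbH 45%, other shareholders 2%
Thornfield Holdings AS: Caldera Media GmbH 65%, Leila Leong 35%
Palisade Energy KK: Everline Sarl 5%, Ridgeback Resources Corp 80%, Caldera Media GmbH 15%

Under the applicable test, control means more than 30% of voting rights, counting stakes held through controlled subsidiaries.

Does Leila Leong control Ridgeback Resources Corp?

Leila Leong holds 83% of Everline, so Leila Leong controls Everline.
Everline and Leila Leong together hold 25% + 50% = 75% of Caldera, so Leila Leong controls Caldera.
Leila Leong and Caldera together hold 10% + 45% = 55% of Ridgeback, so Leila Leong controls Ridgeback.

Yes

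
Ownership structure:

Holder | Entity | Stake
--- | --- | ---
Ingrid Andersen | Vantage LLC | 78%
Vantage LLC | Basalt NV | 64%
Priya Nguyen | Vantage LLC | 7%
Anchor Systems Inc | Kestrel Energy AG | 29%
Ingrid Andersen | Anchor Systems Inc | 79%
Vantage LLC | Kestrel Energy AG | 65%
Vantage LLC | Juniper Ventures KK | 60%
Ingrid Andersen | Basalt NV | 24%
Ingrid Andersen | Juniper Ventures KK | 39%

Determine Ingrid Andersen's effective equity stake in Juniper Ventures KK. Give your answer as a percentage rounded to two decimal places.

85.80%

Ingrid reaches Juniper along 2 paths.
Via Vantage: 78% × 60% = 46.8%.
Direct stake: 39% = 39%.
Total: 46.8% + 39% = 85.8%.
Rounded: 85.80%.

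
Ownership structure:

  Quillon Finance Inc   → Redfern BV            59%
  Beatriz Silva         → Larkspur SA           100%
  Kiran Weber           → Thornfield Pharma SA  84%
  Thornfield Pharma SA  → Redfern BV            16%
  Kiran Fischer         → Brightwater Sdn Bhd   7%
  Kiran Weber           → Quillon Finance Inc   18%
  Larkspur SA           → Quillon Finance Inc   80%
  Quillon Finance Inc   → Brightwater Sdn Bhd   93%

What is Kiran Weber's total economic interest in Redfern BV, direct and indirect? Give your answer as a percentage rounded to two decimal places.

Kiran Weber reaches Redfern along 2 paths.
Via Thornfield: 84% × 16% = 13.44%.
Via Quillon: 18% × 59% = 10.62%.
Total: 13.44% + 10.62% = 24.06%.

24.06%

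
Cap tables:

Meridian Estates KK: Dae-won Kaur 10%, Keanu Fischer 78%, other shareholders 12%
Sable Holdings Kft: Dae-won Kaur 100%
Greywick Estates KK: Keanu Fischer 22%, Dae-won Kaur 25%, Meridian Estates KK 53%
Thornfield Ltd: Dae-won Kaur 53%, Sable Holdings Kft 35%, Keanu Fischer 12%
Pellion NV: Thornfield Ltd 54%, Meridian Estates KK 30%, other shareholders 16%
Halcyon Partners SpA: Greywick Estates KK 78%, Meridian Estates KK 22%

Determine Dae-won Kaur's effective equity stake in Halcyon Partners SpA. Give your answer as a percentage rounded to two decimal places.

25.83%

Dae-won reaches Halcyon along 3 paths.
Via Greywick: 25% × 78% = 19.5%.
Via Meridian → Greywick: 10% × 53% × 78% = 4.134%.
Via Meridian: 10% × 22% = 2.2%.
Total: 19.5% + 4.134% + 2.2% = 25.834%.
Rounded: 25.83%.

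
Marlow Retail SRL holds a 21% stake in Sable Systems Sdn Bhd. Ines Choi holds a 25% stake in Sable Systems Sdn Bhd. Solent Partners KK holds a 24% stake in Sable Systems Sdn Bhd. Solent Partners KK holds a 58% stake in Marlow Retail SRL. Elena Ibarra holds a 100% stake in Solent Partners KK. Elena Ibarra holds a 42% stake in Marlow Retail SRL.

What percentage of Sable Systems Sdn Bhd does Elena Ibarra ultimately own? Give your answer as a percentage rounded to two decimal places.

Elena reaches Sable along 3 paths.
Via Solent → Marlow: 100% × 58% × 21% = 12.18%.
Via Marlow: 42% × 21% = 8.82%.
Via Solent: 100% × 24% = 24%.
Total: 12.18% + 8.82% + 24% = 45%.
Rounded: 45.00%.

45.00%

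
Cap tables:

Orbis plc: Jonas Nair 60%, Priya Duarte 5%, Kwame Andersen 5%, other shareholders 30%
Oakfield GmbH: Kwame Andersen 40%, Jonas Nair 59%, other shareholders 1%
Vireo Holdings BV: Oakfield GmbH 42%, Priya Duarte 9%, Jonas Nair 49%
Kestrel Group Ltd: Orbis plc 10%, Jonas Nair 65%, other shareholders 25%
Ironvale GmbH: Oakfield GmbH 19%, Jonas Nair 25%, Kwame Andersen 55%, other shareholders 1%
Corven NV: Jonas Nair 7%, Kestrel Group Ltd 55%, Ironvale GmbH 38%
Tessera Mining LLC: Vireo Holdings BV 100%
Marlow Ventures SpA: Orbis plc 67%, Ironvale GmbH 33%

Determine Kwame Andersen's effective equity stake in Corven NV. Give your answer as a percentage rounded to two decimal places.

24.06%

Kwame reaches Corven along 3 paths.
Via Orbis → Kestrel: 5% × 10% × 55% = 0.275%.
Via Oakfield → Ironvale: 40% × 19% × 38% = 2.888%.
Via Ironvale: 55% × 38% = 20.9%.
Total: 0.275% + 2.888% + 20.9% = 24.063%.
Rounded: 24.06%.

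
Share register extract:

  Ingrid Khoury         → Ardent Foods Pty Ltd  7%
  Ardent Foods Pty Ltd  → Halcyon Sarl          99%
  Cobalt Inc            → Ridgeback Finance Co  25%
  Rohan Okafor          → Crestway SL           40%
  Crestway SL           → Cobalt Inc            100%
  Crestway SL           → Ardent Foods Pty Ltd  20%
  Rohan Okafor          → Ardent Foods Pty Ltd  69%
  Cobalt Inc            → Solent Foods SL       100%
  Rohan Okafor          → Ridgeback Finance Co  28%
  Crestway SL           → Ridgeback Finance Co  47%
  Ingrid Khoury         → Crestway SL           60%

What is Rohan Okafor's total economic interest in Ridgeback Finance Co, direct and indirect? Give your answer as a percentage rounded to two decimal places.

Rohan reaches Ridgeback along 3 paths.
Via Crestway: 40% × 47% = 18.8%.
Via Crestway → Cobalt: 40% × 100% × 25% = 10%.
Direct stake: 28% = 28%.
Total: 18.8% + 10% + 28% = 56.8%.
Rounded: 56.80%.

56.80%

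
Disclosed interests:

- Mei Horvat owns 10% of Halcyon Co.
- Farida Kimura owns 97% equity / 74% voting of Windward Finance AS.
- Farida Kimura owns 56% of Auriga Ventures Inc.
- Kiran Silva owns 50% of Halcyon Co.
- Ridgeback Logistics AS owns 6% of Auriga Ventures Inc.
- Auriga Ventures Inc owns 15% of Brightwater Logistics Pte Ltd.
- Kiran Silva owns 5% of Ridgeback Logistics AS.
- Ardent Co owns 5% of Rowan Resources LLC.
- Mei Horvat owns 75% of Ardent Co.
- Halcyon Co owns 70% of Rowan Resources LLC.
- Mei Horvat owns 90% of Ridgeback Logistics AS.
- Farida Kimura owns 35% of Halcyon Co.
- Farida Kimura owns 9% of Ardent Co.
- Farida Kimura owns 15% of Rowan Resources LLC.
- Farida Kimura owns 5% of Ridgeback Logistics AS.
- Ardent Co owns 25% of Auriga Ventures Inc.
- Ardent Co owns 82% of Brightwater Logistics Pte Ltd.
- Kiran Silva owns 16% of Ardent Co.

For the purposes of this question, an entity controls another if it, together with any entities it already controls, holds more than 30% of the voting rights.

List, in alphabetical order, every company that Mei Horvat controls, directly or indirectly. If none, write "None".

Mei holds 90% of Ridgeback, so Mei controls Ridgeback.
Mei holds 75% of Ardent, so Mei controls Ardent.
Ardent and Ridgeback together hold 25% + 6% = 31% of Auriga, so Mei controls Auriga.
Ardent and Auriga together hold 82% + 15% = 97% of Brightwater, so Mei controls Brightwater.
No other company's threshold is met.

Ardent Co, Auriga Ventures Inc, Brightwater Logistics Pte Ltd, Ridgeback Logistics AS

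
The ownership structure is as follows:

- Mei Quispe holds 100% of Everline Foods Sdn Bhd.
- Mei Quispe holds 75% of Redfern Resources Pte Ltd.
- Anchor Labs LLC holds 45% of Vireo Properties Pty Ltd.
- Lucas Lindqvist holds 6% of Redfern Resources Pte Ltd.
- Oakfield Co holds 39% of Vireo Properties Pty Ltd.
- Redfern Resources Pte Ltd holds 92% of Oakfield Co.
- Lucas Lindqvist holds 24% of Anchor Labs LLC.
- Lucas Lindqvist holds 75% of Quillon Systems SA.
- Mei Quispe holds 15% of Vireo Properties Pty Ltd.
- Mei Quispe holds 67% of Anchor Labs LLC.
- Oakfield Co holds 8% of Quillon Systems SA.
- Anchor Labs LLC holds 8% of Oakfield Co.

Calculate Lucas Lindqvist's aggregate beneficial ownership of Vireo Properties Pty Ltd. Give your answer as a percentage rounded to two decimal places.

Lucas reaches Vireo along 3 paths.
Via Redfern → Oakfield: 6% × 92% × 39% = 2.1528%.
Via Anchor → Oakfield: 24% × 8% × 39% = 0.7488%.
Via Anchor: 24% × 45% = 10.8%.
Total: 2.1528% + 0.7488% + 10.8% = 13.7016%.
Rounded: 13.70%.

13.70%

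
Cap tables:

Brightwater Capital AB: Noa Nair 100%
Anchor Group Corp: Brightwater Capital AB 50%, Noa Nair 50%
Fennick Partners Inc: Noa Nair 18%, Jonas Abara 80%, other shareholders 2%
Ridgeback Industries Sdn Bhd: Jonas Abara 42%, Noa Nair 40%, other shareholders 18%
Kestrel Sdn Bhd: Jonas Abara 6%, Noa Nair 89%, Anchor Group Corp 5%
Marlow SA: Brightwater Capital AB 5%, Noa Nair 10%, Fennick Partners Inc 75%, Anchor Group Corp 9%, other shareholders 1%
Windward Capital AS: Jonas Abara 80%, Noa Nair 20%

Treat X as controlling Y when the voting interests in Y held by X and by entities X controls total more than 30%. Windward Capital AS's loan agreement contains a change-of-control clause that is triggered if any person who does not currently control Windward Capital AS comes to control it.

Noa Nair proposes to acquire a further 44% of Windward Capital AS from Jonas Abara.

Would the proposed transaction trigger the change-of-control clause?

Yes

The purchase adds only to Noa's holdings (Jonas's stake shrinks), so Noa is the only person who could newly come to control Windward.
Noa holds 100% of Brightwater, so Noa controls Brightwater.
Brightwater and Noa together hold 50% + 50% = 100% of Anchor, so Noa controls Anchor.
Noa holds 40% of Ridgeback, so Noa controls Ridgeback.
Noa and Anchor together hold 89% + 5% = 94% of Kestrel, so Noa controls Kestrel.
In Windward, Noa's side holds only 20%, not > 30%.
So before the transaction, Noa does not control Windward.
After the purchase, Noa's direct stake in Windward rises to 20% + 44% = 64%, and Jonas's stake falls to 36%.
Noa holds 64% of Windward, so Noa controls Windward.
Noa did not control Windward before and does after, so the clause is triggered.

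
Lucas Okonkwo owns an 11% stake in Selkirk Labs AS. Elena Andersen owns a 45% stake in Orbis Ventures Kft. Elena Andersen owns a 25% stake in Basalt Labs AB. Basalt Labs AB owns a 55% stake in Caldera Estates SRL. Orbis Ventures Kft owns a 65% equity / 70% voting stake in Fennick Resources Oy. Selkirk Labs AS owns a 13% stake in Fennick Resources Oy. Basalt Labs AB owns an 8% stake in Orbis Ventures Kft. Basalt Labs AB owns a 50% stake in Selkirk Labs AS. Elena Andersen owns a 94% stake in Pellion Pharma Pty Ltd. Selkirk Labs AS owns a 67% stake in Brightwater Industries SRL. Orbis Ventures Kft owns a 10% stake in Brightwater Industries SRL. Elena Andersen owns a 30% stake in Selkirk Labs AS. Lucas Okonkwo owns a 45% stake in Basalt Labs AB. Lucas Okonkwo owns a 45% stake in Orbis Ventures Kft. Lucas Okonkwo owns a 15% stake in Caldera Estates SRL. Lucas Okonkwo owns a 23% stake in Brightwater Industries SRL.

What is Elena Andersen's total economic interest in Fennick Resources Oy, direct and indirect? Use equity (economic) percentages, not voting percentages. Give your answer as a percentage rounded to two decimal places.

36.08%

Elena reaches Fennick along 4 paths.
Via Basalt → Selkirk: 25% × 50% × 13% = 1.625%.
Via Selkirk: 30% × 13% = 3.9%.
Via Orbis: 45% × 65% = 29.25%.
Via Basalt → Orbis: 25% × 8% × 65% = 1.3%.
Total: 1.625% + 3.9% + 29.25% + 1.3% = 36.075%.
Rounded: 36.08%.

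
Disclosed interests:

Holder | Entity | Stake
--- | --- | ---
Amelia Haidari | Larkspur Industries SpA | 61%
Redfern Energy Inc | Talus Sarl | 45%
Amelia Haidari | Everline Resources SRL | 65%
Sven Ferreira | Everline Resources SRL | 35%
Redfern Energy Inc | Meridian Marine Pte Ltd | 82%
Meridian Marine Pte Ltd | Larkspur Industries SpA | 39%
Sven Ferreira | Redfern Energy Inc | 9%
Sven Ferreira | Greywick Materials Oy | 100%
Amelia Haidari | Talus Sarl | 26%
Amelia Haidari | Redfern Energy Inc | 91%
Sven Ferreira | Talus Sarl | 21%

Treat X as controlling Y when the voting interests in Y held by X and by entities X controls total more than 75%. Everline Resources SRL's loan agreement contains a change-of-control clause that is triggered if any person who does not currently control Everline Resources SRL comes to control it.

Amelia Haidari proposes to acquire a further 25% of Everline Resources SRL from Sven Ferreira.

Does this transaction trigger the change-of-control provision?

The purchase adds only to Amelia's holdings (Sven's stake shrinks), so Amelia is the only person who could newly come to control Everline.
Amelia holds 91% of Redfern, so Amelia controls Redfern.
Redfern holds 82% of Meridian, so Amelia controls Meridian.
Meridian and Amelia together hold 39% + 61% = 100% of Larkspur, so Amelia controls Larkspur.
In Everline, Amelia's side holds only 65%, not > 75%.
So before the transaction, Amelia does not control Everline.
After the purchase, Amelia's direct stake in Everline rises to 65% + 25% = 90%, and Sven's stake falls to 10%.
Amelia holds 90% of Everline, so Amelia controls Everline.
Amelia did not control Everline before and does after, so the clause is triggered.

Yes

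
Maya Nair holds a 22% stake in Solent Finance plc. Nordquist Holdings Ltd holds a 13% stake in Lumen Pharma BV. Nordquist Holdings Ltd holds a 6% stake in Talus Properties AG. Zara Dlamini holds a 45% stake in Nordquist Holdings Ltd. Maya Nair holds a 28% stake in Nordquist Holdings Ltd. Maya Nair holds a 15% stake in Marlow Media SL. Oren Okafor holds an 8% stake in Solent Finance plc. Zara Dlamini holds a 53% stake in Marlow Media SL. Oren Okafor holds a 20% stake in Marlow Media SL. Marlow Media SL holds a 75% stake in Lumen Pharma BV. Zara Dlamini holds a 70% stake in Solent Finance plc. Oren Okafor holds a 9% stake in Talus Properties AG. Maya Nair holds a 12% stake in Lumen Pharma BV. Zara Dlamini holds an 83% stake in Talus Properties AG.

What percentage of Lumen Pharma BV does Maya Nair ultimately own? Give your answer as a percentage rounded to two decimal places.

26.89%

Maya reaches Lumen along 3 paths.
Direct stake: 12% = 12%.
Via Nordquist: 28% × 13% = 3.64%.
Via Marlow: 15% × 75% = 11.25%.
Total: 12% + 3.64% + 11.25% = 26.89%.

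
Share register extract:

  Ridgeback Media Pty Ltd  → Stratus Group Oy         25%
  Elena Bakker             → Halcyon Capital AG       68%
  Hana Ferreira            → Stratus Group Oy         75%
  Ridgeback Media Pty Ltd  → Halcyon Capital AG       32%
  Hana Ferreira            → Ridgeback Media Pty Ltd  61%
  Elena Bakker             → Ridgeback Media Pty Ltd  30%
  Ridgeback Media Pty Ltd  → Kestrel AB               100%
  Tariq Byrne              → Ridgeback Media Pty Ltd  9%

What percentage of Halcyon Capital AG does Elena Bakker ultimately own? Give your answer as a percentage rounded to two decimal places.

77.60%

Elena reaches Halcyon along 2 paths.
Via Ridgeback: 30% × 32% = 9.6%.
Direct stake: 68% = 68%.
Total: 9.6% + 68% = 77.6%.
Rounded: 77.60%.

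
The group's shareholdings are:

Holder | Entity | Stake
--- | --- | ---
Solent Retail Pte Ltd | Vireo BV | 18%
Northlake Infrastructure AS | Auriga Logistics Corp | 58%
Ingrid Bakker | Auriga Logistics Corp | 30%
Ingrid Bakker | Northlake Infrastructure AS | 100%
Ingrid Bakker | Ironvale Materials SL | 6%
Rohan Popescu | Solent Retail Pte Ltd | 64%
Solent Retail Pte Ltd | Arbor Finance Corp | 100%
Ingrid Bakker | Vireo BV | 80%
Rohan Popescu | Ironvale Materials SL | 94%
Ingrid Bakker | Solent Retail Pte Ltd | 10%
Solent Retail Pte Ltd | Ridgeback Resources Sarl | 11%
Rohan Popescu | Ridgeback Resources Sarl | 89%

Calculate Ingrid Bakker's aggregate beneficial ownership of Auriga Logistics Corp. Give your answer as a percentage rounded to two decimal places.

88.00%

Ingrid reaches Auriga along 2 paths.
Direct stake: 30% = 30%.
Via Northlake: 100% × 58% = 58%.
Total: 30% + 58% = 88%.
Rounded: 88.00%.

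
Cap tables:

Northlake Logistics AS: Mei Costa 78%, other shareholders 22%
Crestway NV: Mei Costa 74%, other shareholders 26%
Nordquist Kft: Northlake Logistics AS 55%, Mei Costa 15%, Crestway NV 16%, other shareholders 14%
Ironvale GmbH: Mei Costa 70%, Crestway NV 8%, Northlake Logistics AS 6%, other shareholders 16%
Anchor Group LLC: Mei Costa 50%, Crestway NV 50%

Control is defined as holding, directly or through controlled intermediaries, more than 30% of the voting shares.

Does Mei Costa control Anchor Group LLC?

Mei holds 74% of Crestway, so Mei controls Crestway.
Mei and Crestway together hold 50% + 50% = 100% of Anchor, so Mei controls Anchor.

Yes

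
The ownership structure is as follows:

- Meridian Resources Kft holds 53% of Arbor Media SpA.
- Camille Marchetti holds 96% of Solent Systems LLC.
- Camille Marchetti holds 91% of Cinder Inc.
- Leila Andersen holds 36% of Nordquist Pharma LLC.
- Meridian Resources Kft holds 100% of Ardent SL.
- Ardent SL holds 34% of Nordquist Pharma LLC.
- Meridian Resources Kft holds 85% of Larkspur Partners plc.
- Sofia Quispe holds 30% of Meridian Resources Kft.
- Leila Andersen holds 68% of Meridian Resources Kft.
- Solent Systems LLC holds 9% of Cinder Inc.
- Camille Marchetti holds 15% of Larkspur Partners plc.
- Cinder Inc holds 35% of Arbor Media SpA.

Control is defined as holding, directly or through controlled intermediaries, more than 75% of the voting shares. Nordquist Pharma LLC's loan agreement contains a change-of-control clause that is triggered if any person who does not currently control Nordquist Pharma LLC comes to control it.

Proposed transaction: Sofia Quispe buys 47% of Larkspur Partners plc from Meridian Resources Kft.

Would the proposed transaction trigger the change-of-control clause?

No

The purchase adds only to Sofia's holdings (Meridian's stake shrinks), so Sofia is the only person who could newly come to control Nordquist.
Sofia's largest direct stake is 30% in Meridian, which does not meet the threshold, so Sofia controls no company.
Neither Sofia nor any entity Sofia controls holds any voting interest in Nordquist.
So before the transaction, Sofia does not control Nordquist.
After the purchase, Sofia holds 47% of Larkspur directly, and Meridian's stake falls to 38%.
Sofia's side now holds 47% of Larkspur, not > 75%, so Sofia still does not control Larkspur.
After the transaction, neither Sofia nor any entity Sofia controls holds a voting interest in Nordquist, so Sofia still does not control it.
No new person acquires control, so the clause is not triggered.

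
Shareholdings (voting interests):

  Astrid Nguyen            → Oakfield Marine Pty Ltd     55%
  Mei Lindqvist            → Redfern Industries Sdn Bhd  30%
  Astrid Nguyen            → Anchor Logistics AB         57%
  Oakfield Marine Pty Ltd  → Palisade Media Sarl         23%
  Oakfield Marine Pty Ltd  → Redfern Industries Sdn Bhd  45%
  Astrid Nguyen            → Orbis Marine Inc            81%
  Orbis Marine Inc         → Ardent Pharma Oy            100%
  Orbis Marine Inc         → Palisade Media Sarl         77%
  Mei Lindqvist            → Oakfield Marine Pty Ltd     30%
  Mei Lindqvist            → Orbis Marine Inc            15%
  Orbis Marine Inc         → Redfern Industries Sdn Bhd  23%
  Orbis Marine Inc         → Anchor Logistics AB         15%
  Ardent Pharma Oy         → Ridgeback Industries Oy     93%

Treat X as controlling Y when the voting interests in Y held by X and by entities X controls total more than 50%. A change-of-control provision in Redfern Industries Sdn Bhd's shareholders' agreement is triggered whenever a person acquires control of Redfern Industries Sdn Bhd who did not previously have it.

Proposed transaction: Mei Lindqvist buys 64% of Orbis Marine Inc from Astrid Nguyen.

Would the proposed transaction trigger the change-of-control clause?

Yes

The purchase adds only to Mei's holdings (Astrid's stake shrinks), so Mei is the only person who could newly come to control Redfern.
Mei's largest direct stake is 30% in Oakfield, which does not meet the threshold, so Mei controls no company.
In Redfern, Mei's side holds only 30%, not > 50%.
So before the transaction, Mei does not control Redfern.
After the purchase, Mei's direct stake in Orbis rises to 15% + 64% = 79%, and Astrid's stake falls to 17%.
Mei holds 79% of Orbis, so Mei controls Orbis.
Orbis and Mei together hold 23% + 30% = 53% of Redfern, so Mei controls Redfern.
Mei did not control Redfern before and does after, so the clause is triggered.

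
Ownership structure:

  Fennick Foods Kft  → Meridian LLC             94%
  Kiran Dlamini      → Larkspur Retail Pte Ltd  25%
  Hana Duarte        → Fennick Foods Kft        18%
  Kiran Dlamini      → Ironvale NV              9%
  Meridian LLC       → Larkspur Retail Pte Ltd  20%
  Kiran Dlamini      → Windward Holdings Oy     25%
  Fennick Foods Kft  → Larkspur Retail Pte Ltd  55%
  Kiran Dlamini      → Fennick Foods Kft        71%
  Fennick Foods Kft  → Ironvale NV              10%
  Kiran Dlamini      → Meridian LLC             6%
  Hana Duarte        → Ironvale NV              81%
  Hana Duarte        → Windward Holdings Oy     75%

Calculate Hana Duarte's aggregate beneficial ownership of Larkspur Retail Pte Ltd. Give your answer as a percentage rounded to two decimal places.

13.28%

Hana reaches Larkspur along 2 paths.
Via Fennick: 18% × 55% = 9.9%.
Via Fennick → Meridian: 18% × 94% × 20% = 3.384%.
Total: 9.9% + 3.384% = 13.284%.
Rounded: 13.28%.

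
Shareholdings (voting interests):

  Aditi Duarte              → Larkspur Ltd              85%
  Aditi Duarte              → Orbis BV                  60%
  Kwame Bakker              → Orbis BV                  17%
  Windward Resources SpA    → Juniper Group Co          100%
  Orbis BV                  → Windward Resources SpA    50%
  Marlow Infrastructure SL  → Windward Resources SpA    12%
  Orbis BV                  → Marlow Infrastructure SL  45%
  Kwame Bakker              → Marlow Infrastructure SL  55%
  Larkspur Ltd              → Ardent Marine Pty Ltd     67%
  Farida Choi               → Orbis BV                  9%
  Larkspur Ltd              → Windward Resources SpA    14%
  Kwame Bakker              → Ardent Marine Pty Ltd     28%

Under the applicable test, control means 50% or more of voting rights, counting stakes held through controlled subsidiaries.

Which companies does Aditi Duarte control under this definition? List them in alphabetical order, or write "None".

Aditi holds 85% of Larkspur, so Aditi controls Larkspur.
Aditi holds 60% of Orbis, so Aditi controls Orbis.
Larkspur holds 67% of Ardent, so Aditi controls Ardent.
Larkspur and Orbis together hold 14% + 50% = 64% of Windward, so Aditi controls Windward.
Windward holds 100% of Juniper, so Aditi controls Juniper.
No other company's threshold is met.

Ardent Marine Pty Ltd, Juniper Group Co, Larkspur Ltd, Orbis BV, Windward Resources SpA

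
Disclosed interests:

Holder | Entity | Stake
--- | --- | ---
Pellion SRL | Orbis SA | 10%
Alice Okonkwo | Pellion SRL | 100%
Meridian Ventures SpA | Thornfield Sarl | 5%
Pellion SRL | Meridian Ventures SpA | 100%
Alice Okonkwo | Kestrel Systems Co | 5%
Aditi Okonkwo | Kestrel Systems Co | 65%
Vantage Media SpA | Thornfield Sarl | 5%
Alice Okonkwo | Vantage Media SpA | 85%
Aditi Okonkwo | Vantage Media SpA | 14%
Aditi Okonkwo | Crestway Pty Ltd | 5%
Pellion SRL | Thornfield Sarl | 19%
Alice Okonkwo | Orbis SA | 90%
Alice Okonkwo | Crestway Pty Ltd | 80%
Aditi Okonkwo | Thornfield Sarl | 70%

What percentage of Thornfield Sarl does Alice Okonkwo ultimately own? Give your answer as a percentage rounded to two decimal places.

28.25%

Alice reaches Thornfield along 3 paths.
Via Pellion: 100% × 19% = 19%.
Via Vantage: 85% × 5% = 4.25%.
Via Pellion → Meridian: 100% × 100% × 5% = 5%.
Total: 19% + 4.25% + 5% = 28.25%.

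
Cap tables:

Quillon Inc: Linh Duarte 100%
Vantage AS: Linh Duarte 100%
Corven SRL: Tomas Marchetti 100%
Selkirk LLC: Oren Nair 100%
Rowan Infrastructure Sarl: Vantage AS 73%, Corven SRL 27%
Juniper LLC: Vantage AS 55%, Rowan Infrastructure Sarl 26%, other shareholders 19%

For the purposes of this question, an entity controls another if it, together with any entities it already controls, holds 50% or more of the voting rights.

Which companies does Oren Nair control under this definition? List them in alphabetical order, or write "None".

Oren holds 100% of Selkirk, so Oren controls Selkirk.
No other company's threshold is met.

Selkirk LLC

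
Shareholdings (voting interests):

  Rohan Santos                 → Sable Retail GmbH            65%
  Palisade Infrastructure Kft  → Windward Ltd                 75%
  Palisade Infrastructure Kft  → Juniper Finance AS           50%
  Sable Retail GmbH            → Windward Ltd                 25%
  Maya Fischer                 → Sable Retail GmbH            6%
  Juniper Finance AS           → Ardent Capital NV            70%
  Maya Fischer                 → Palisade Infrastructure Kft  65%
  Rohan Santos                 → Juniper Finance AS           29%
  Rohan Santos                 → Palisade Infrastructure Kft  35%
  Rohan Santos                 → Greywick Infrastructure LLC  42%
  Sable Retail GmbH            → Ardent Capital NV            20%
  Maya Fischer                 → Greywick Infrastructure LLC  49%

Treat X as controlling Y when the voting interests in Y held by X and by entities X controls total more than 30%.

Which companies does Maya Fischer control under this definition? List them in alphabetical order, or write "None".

Ardent Capital NV, Greywick Infrastructure LLC, Juniper Finance AS, Palisade Infrastructure Kft, Windward Ltd

Maya holds 49% of Greywick, so Maya controls Greywick.
Maya holds 65% of Palisade, so Maya controls Palisade.
Palisade holds 50% of Juniper, so Maya controls Juniper.
Palisade holds 75% of Windward, so Maya controls Windward.
Juniper holds 70% of Ardent, so Maya controls Ardent.
No other company's threshold is met.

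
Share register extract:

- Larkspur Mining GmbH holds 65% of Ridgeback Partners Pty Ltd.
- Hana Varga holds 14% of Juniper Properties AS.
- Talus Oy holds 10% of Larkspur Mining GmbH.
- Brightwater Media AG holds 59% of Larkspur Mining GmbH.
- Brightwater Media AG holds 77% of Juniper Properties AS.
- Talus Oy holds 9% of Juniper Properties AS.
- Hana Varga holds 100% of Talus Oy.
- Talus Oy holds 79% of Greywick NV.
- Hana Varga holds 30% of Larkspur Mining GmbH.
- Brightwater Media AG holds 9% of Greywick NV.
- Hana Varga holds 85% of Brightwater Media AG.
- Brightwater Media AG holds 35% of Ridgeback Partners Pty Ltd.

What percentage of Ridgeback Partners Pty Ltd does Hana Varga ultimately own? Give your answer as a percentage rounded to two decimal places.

88.35%

Hana reaches Ridgeback along 4 paths.
Via Larkspur: 30% × 65% = 19.5%.
Via Brightwater → Larkspur: 85% × 59% × 65% = 32.5975%.
Via Talus → Larkspur: 100% × 10% × 65% = 6.5%.
Via Brightwater: 85% × 35% = 29.75%.
Total: 19.5% + 32.5975% + 6.5% + 29.75% = 88.3475%.
Rounded: 88.35%.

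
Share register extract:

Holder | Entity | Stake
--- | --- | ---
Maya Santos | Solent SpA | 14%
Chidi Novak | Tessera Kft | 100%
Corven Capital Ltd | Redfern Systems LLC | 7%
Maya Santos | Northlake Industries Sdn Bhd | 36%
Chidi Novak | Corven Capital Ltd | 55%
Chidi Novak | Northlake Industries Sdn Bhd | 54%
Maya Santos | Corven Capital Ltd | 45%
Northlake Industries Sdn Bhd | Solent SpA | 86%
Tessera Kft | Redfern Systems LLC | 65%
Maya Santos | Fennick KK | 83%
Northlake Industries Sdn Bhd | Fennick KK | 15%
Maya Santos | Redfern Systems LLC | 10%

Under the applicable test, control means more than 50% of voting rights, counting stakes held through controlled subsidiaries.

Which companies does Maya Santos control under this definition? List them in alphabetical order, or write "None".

Fennick KK

Maya holds 83% of Fennick, so Maya controls Fennick.
No other company's threshold is met.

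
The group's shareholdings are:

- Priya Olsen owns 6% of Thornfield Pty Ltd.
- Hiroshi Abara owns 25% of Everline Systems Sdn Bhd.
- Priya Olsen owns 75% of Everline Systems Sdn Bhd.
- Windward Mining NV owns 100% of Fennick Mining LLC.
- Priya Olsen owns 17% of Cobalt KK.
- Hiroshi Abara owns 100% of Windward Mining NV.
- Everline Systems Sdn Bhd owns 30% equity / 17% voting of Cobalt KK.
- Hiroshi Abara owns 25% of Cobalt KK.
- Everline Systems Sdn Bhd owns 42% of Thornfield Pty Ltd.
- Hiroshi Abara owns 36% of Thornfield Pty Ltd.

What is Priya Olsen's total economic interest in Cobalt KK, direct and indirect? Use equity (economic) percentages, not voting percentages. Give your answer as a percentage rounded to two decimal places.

39.50%

Priya reaches Cobalt along 2 paths.
Direct stake: 17% = 17%.
Via Everline: 75% × 30% = 22.5%.
Total: 17% + 22.5% = 39.5%.
Rounded: 39.50%.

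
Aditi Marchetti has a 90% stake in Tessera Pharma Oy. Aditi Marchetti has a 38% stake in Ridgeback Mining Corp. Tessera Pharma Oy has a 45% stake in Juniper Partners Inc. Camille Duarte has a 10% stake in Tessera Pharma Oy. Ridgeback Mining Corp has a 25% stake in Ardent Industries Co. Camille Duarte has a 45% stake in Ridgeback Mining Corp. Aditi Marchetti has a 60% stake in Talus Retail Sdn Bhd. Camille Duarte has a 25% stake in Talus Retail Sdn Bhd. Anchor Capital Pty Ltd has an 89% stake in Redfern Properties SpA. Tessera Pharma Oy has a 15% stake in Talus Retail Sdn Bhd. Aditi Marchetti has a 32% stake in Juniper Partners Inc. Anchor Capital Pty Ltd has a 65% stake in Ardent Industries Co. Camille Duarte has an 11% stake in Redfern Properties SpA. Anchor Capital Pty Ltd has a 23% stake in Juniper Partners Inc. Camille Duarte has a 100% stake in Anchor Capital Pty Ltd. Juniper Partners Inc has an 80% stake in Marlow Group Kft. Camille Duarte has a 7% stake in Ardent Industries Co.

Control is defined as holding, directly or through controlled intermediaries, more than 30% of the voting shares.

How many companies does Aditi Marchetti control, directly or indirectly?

Aditi holds 90% of Tessera, so Aditi controls Tessera.
Aditi holds 38% of Ridgeback, so Aditi controls Ridgeback.
Tessera and Aditi together hold 45% + 32% = 77% of Juniper, so Aditi controls Juniper.
Tessera and Aditi together hold 15% + 60% = 75% of Talus, so Aditi controls Talus.
Juniper holds 80% of Marlow, so Aditi controls Marlow.
No other company's threshold is met.
Aditi controls 5 companies.

5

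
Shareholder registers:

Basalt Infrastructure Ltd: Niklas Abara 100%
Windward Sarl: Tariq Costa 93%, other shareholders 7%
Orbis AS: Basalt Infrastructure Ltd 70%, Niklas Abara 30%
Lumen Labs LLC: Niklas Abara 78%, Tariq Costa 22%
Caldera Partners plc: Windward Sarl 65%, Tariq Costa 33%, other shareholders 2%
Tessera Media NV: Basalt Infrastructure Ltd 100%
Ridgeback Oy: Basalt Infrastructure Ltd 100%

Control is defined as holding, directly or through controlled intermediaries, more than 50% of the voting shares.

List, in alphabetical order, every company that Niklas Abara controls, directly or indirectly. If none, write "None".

Niklas holds 100% of Basalt, so Niklas controls Basalt.
Basalt and Niklas together hold 70% + 30% = 100% of Orbis, so Niklas controls Orbis.
Niklas holds 78% of Lumen, so Niklas controls Lumen.
Basalt holds 100% of Tessera, so Niklas controls Tessera.
Basalt holds 100% of Ridgeback, so Niklas controls Ridgeback.
No other company's threshold is met.

Basalt Infrastructure Ltd, Lumen Labs LLC, Orbis AS, Ridgeback Oy, Tessera Media NV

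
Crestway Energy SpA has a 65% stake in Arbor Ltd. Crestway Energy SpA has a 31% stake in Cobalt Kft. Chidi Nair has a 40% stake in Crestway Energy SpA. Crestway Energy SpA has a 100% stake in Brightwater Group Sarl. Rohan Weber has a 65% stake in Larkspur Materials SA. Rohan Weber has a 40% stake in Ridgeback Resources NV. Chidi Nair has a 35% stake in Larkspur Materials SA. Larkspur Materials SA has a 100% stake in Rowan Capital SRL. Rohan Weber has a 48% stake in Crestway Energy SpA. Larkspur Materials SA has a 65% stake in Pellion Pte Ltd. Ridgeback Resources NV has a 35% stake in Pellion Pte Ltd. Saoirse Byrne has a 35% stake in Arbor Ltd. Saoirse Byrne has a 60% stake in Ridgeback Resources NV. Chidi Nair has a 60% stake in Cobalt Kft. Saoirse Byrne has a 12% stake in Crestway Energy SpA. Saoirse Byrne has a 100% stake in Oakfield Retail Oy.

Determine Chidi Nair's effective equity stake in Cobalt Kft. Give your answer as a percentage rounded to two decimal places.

72.40%

Chidi reaches Cobalt along 2 paths.
Via Crestway: 40% × 31% = 12.4%.
Direct stake: 60% = 60%.
Total: 12.4% + 60% = 72.4%.
Rounded: 72.40%.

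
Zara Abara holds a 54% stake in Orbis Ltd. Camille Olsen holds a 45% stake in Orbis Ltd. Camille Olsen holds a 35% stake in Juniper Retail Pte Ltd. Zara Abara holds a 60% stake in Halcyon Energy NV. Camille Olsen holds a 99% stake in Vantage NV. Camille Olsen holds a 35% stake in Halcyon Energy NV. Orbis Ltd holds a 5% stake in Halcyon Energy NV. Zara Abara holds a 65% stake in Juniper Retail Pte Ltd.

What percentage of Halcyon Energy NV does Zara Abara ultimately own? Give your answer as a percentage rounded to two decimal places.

Zara reaches Halcyon along 2 paths.
Direct stake: 60% = 60%.
Via Orbis: 54% × 5% = 2.7%.
Total: 60% + 2.7% = 62.7%.
Rounded: 62.70%.

62.70%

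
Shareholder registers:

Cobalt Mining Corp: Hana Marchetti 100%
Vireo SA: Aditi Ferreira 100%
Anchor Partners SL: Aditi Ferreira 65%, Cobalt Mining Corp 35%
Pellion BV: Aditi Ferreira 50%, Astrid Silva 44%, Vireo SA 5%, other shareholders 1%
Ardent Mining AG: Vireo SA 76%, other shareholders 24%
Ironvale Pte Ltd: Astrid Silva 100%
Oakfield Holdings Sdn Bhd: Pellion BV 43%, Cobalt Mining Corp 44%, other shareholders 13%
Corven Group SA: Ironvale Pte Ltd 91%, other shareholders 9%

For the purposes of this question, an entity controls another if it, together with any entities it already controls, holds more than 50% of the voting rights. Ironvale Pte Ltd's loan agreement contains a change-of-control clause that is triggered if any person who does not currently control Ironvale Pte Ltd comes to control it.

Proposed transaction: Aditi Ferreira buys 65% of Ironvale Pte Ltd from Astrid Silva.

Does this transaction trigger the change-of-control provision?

The purchase adds only to Aditi's holdings (Astrid's stake shrinks), so Aditi is the only person who could newly come to control Ironvale.
Aditi holds 100% of Vireo, so Aditi controls Vireo.
Aditi holds 65% of Anchor, so Aditi controls Anchor.
Aditi and Vireo together hold 50% + 5% = 55% of Pellion, so Aditi controls Pellion.
Vireo holds 76% of Ardent, so Aditi controls Ardent.
Neither Aditi nor any entity Aditi controls holds any voting interest in Ironvale.
So before the transaction, Aditi does not control Ironvale.
After the purchase, Aditi holds 65% of Ironvale directly, and Astrid's stake falls to 35%.
Aditi holds 65% of Ironvale, so Aditi controls Ironvale.
Aditi did not control Ironvale before and does after, so the clause is triggered.

Yes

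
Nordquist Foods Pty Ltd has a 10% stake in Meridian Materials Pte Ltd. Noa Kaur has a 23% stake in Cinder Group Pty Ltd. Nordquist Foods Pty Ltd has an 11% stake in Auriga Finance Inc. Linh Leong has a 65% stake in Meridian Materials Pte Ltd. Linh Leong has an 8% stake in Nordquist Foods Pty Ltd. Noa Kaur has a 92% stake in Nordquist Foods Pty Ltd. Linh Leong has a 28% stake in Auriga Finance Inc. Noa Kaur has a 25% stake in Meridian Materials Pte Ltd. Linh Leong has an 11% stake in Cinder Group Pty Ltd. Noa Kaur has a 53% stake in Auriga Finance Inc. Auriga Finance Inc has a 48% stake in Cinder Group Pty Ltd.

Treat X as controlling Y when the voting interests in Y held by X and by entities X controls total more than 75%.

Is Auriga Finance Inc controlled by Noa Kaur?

Noa holds 92% of Nordquist, so Noa controls Nordquist.
In Auriga, Noa's side holds only 53% + 11% = 64%, not > 75%.
So Noa does not control Auriga.

No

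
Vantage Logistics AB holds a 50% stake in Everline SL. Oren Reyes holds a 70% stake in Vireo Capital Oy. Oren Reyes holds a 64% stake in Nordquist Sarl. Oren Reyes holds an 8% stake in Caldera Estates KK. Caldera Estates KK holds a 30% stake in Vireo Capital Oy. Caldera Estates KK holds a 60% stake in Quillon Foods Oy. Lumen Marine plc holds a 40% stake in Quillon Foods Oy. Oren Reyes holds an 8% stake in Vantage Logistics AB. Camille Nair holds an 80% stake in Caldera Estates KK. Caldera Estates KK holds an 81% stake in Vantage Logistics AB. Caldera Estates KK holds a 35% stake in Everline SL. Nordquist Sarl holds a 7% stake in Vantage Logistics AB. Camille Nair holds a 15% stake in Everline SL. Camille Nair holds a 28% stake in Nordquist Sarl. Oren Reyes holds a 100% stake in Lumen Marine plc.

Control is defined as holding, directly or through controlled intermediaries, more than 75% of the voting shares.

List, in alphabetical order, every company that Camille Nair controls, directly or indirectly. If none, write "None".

Caldera Estates KK, Everline SL, Vantage Logistics AB

Camille holds 80% of Caldera, so Camille controls Caldera.
Caldera holds 81% of Vantage, so Camille controls Vantage.
Caldera and Camille and Vantage together hold 35% + 15% + 50% = 100% of Everline, so Camille controls Everline.
No other company's threshold is met.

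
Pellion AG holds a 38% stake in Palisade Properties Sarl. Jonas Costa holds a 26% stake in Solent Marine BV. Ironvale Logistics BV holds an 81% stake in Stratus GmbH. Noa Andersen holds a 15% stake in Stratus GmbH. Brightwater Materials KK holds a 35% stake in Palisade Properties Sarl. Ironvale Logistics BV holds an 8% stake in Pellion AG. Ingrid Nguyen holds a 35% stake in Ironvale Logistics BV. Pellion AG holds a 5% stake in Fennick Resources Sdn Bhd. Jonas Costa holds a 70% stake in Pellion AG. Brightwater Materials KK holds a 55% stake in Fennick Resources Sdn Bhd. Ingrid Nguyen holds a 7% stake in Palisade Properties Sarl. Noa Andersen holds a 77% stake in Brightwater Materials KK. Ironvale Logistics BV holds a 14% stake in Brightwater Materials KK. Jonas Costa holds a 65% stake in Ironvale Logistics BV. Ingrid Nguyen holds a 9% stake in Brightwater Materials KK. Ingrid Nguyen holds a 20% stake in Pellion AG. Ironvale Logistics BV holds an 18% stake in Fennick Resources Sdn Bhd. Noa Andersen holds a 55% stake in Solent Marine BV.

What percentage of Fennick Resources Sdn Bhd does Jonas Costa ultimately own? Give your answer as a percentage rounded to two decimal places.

20.47%

Jonas reaches Fennick along 4 paths.
Via Ironvale → Brightwater: 65% × 14% × 55% = 5.005%.
Via Pellion: 70% × 5% = 3.5%.
Via Ironvale → Pellion: 65% × 8% × 5% = 0.26%.
Via Ironvale: 65% × 18% = 11.7%.
Total: 5.005% + 3.5% + 0.26% + 11.7% = 20.465%.
Rounded: 20.47%.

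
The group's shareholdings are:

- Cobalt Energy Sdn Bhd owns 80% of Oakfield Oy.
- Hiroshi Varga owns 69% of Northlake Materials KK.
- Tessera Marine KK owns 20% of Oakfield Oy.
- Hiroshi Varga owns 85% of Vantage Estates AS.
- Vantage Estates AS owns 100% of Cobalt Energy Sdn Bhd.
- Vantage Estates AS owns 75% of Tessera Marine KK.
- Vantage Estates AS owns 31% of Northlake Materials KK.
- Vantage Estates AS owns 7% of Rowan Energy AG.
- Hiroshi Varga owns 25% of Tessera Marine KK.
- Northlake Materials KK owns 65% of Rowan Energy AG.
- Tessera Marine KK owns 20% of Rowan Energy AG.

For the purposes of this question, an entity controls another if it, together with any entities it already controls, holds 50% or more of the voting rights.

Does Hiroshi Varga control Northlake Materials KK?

Yes

Hiroshi holds 85% of Vantage, so Hiroshi controls Vantage.
Hiroshi and Vantage together hold 69% + 31% = 100% of Northlake, so Hiroshi controls Northlake.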